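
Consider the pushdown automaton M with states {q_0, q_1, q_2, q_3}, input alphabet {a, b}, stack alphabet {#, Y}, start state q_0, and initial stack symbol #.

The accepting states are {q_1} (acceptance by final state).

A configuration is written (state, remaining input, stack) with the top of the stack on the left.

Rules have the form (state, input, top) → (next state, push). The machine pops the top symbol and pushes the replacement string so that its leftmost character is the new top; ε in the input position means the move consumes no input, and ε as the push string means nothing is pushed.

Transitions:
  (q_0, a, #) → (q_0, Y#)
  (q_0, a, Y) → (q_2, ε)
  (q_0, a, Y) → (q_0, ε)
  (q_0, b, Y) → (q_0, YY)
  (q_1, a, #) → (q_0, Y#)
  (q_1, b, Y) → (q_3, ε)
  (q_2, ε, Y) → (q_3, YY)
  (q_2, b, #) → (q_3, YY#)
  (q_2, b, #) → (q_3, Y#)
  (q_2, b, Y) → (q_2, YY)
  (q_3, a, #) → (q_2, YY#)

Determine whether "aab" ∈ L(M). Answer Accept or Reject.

Reject

No computation consumes all input and reaches a final state.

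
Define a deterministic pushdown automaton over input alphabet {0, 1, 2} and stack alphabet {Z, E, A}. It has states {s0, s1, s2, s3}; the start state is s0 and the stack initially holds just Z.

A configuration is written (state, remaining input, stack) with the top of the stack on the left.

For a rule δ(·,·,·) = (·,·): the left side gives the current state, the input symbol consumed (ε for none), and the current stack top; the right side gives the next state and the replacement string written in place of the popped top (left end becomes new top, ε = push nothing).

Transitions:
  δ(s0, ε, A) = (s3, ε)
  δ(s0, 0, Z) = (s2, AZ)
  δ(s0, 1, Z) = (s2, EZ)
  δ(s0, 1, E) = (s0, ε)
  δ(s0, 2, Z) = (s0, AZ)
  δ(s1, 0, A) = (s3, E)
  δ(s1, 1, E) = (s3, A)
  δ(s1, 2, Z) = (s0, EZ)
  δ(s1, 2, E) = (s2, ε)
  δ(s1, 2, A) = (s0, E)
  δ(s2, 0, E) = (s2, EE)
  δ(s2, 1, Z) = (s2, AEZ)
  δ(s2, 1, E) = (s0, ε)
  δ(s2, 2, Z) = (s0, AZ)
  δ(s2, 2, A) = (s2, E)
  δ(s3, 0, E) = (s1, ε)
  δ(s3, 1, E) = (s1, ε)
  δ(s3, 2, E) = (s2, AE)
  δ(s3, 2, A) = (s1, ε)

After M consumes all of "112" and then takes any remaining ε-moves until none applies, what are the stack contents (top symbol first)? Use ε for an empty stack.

(s0, 112, Z)
  read 1, top Z: go to s2, push EZ → (s2, 12, EZ)
  read 1, top E: go to s0, push ε → (s0, 2, Z)
  read 2, top Z: go to s0, push AZ → (s0, ε, AZ)
  ε-move, top A: go to s3, push ε → (s3, ε, Z)
All input consumed in state s3 with stack Z.

Z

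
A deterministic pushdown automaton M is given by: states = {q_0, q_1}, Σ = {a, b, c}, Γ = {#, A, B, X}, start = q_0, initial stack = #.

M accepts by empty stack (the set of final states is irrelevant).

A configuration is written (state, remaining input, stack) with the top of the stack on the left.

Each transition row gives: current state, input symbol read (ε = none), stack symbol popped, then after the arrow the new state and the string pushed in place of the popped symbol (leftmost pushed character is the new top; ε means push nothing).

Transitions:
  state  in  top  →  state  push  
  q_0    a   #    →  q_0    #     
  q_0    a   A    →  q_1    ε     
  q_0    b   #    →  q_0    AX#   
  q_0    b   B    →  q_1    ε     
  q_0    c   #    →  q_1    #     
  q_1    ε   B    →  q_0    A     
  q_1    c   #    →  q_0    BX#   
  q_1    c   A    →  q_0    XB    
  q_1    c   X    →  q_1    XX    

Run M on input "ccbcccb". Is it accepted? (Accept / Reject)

Reject

(q_0, ccbcccb, #)
  read c, top #: go to q_1, push # → (q_1, cbcccb, #)
  read c, top #: go to q_0, push BX# → (q_0, bcccb, BX#)
  read b, top B: go to q_1, push ε → (q_1, cccb, X#)
  read c, top X: go to q_1, push XX → (q_1, ccb, XX#)
  read c, top X: go to q_1, push XX → (q_1, cb, XXX#)
  read c, top X: go to q_1, push XX → (q_1, b, XXXX#)
No transition applies at (q_1, b, XXXX#); input not fully consumed.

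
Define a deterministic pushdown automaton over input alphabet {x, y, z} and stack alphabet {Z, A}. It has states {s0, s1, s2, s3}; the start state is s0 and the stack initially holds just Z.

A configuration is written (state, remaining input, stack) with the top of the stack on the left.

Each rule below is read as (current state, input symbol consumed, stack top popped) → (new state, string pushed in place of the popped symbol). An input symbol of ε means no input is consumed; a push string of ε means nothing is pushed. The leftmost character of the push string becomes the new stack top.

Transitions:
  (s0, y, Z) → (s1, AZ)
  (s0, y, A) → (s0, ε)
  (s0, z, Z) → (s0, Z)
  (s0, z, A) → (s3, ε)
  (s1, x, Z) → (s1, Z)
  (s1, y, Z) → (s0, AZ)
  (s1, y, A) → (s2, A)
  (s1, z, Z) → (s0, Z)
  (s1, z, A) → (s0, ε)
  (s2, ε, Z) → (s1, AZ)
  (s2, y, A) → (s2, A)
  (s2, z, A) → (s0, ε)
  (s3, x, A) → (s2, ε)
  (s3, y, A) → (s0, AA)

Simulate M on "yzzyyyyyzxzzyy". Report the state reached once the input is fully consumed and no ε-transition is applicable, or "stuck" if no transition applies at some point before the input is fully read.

stuck

(s0, yzzyyyyyzxzzyy, Z)
  read y, top Z: go to s1, push AZ → (s1, zzyyyyyzxzzyy, AZ)
  read z, top A: go to s0, push ε → (s0, zyyyyyzxzzyy, Z)
  read z, top Z: go to s0, push Z → (s0, yyyyyzxzzyy, Z)
  read y, top Z: go to s1, push AZ → (s1, yyyyzxzzyy, AZ)
  read y, top A: go to s2, push A → (s2, yyyzxzzyy, AZ)
  read y, top A: go to s2, push A → (s2, yyzxzzyy, AZ)
  read y, top A: go to s2, push A → (s2, yzxzzyy, AZ)
  read y, top A: go to s2, push A → (s2, zxzzyy, AZ)
  read z, top A: go to s0, push ε → (s0, xzzyy, Z)
No transition for (s0, x, top Z); M blocks with input xzzyy remaining.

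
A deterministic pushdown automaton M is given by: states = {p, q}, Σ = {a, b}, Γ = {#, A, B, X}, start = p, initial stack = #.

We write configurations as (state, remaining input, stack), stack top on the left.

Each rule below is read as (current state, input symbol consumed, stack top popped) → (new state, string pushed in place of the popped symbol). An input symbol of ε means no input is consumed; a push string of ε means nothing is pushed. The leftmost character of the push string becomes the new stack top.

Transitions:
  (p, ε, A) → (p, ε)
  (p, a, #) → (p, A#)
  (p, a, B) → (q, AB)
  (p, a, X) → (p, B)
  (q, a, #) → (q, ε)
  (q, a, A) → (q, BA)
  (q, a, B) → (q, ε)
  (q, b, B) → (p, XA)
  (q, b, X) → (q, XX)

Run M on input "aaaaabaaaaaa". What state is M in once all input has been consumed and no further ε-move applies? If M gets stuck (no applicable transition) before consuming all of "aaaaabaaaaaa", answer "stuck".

(p, aaaaabaaaaaa, #)
  read a, top #: go to p, push A# → (p, aaaabaaaaaa, A#)
  ε-move, top A: go to p, push ε → (p, aaaabaaaaaa, #)
  read a, top #: go to p, push A# → (p, aaabaaaaaa, A#)
  ε-move, top A: go to p, push ε → (p, aaabaaaaaa, #)
  read a, top #: go to p, push A# → (p, aabaaaaaa, A#)
  ε-move, top A: go to p, push ε → (p, aabaaaaaa, #)
  read a, top #: go to p, push A# → (p, abaaaaaa, A#)
  ε-move, top A: go to p, push ε → (p, abaaaaaa, #)
  read a, top #: go to p, push A# → (p, baaaaaa, A#)
  ε-move, top A: go to p, push ε → (p, baaaaaa, #)
No transition for (p, b, top #); M blocks with input baaaaaa remaining.

stuck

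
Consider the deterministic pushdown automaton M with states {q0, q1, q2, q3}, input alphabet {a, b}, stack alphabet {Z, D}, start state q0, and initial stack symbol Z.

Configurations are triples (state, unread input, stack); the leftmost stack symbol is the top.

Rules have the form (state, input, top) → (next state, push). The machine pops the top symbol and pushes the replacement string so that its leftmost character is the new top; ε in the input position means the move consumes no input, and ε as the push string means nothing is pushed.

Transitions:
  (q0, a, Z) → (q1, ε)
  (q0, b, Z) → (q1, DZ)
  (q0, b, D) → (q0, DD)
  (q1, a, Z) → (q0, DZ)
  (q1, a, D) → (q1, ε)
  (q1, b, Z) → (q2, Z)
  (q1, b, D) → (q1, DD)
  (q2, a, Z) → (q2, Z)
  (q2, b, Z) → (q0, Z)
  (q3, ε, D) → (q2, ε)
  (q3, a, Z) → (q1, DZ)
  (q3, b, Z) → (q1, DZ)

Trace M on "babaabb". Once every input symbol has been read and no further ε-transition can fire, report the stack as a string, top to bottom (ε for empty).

(q0, babaabb, Z)
  read b, top Z: go to q1, push DZ → (q1, abaabb, DZ)
  read a, top D: go to q1, push ε → (q1, baabb, Z)
  read b, top Z: go to q2, push Z → (q2, aabb, Z)
  read a, top Z: go to q2, push Z → (q2, abb, Z)
  read a, top Z: go to q2, push Z → (q2, bb, Z)
  read b, top Z: go to q0, push Z → (q0, b, Z)
  read b, top Z: go to q1, push DZ → (q1, ε, DZ)
All input consumed in state q1 with stack DZ.

DZ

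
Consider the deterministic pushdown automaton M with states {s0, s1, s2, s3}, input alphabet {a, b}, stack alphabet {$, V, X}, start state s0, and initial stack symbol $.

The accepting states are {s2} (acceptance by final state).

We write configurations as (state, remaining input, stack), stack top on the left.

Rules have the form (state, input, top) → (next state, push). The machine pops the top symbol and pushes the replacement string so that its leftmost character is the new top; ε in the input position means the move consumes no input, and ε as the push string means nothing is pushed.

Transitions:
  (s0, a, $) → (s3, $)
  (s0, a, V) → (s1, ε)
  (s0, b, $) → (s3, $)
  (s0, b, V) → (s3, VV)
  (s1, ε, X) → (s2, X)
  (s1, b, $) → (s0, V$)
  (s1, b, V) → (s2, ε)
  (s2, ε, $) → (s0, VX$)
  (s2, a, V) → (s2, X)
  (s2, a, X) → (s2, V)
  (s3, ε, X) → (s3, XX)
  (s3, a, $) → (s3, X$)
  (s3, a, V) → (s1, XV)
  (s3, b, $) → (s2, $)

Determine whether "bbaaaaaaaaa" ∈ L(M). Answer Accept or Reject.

Accept

(s0, bbaaaaaaaaa, $)
  read b, top $: go to s3, push $ → (s3, baaaaaaaaa, $)
  read b, top $: go to s2, push $ → (s2, aaaaaaaaa, $)
  ε-move, top $: go to s0, push VX$ → (s0, aaaaaaaaa, VX$)
  read a, top V: go to s1, push ε → (s1, aaaaaaaa, X$)
  ε-move, top X: go to s2, push X → (s2, aaaaaaaa, X$)
  read a, top X: go to s2, push V → (s2, aaaaaaa, V$)
  read a, top V: go to s2, push X → (s2, aaaaaa, X$)
  read a, top X: go to s2, push V → (s2, aaaaa, V$)
  read a, top V: go to s2, push X → (s2, aaaa, X$)
  read a, top X: go to s2, push V → (s2, aaa, V$)
  read a, top V: go to s2, push X → (s2, aa, X$)
  read a, top X: go to s2, push V → (s2, a, V$)
  read a, top V: go to s2, push X → (s2, ε, X$)
All input consumed; state s2 ∈ F.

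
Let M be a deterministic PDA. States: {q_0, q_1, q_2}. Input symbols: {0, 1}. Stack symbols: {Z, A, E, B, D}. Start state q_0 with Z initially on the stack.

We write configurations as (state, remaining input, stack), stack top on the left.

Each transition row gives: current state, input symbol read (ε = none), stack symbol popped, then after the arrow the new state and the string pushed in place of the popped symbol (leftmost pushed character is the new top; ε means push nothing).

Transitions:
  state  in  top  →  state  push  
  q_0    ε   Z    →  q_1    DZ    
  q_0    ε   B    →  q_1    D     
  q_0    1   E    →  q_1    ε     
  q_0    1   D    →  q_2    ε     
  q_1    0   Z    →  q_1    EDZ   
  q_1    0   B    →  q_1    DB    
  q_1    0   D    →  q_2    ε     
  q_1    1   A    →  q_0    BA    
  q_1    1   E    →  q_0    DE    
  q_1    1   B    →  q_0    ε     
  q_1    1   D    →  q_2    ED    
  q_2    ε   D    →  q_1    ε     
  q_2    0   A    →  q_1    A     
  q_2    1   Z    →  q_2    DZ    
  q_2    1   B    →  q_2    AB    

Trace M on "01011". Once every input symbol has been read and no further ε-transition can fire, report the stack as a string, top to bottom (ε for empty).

EDZ

(q_0, 01011, Z)
  ε-move, top Z: go to q_1, push DZ → (q_1, 01011, DZ)
  read 0, top D: go to q_2, push ε → (q_2, 1011, Z)
  read 1, top Z: go to q_2, push DZ → (q_2, 011, DZ)
  ε-move, top D: go to q_1, push ε → (q_1, 011, Z)
  read 0, top Z: go to q_1, push EDZ → (q_1, 11, EDZ)
  read 1, top E: go to q_0, push DE → (q_0, 1, DEDZ)
  read 1, top D: go to q_2, push ε → (q_2, ε, EDZ)
All input consumed in state q_2 with stack EDZ.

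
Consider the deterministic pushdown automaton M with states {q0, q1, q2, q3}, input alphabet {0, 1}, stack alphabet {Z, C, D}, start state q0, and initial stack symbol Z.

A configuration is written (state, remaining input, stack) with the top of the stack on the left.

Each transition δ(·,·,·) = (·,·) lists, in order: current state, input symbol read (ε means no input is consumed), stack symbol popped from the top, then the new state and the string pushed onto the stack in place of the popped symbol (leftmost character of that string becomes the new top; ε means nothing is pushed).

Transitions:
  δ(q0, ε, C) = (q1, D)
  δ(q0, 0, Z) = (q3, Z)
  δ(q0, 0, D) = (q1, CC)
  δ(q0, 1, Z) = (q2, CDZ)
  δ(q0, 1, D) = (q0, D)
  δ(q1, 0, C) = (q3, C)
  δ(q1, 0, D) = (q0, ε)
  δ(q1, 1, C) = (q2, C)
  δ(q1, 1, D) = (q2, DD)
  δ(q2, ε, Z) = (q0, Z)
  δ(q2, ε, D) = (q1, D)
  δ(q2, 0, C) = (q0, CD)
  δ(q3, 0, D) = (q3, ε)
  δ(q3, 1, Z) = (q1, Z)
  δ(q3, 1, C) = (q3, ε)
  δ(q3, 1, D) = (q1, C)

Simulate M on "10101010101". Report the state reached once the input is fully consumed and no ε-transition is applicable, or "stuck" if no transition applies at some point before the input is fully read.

q0

(q0, 10101010101, Z) ⊢ (q2, 0101010101, CDZ) ⊢ (q0, 101010101, CDDZ) ⊢ (q1, 101010101, DDDZ) ⊢ (q2, 01010101, DDDDZ) ⊢ (q1, 01010101, DDDDZ) ⊢ (q0, 1010101, DDDZ) ⊢ (q0, 010101, DDDZ) ⊢ (q1, 10101, CCDDZ) ⊢ (q2, 0101, CCDDZ) ⊢ (q0, 101, CDCDDZ) ⊢ (q1, 101, DDCDDZ) ⊢ (q2, 01, DDDCDDZ) ⊢ (q1, 01, DDDCDDZ) ⊢ (q0, 1, DDCDDZ) ⊢ (q0, ε, DDCDDZ)
All input consumed; M is in state q0.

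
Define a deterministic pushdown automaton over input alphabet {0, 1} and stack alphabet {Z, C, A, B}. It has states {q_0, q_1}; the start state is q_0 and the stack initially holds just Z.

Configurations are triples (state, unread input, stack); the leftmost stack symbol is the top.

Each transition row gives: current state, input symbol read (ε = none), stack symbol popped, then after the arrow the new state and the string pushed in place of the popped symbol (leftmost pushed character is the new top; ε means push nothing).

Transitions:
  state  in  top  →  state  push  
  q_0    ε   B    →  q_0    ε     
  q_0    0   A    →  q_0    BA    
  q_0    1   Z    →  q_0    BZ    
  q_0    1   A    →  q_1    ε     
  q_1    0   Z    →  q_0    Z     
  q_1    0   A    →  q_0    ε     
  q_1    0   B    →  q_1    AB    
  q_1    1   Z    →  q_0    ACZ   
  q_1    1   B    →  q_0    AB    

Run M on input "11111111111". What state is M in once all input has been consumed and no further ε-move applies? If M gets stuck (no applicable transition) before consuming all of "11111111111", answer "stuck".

(q_0, 11111111111, Z)
  read 1, top Z: go to q_0, push BZ → (q_0, 1111111111, BZ)
  ε-move, top B: go to q_0, push ε → (q_0, 1111111111, Z)
  read 1, top Z: go to q_0, push BZ → (q_0, 111111111, BZ)
  ε-move, top B: go to q_0, push ε → (q_0, 111111111, Z)
  read 1, top Z: go to q_0, push BZ → (q_0, 11111111, BZ)
  ε-move, top B: go to q_0, push ε → (q_0, 11111111, Z)
  read 1, top Z: go to q_0, push BZ → (q_0, 1111111, BZ)
  ε-move, top B: go to q_0, push ε → (q_0, 1111111, Z)
  read 1, top Z: go to q_0, push BZ → (q_0, 111111, BZ)
  ε-move, top B: go to q_0, push ε → (q_0, 111111, Z)
  read 1, top Z: go to q_0, push BZ → (q_0, 11111, BZ)
  ε-move, top B: go to q_0, push ε → (q_0, 11111, Z)
  read 1, top Z: go to q_0, push BZ → (q_0, 1111, BZ)
  ε-move, top B: go to q_0, push ε → (q_0, 1111, Z)
  read 1, top Z: go to q_0, push BZ → (q_0, 111, BZ)
  ε-move, top B: go to q_0, push ε → (q_0, 111, Z)
  read 1, top Z: go to q_0, push BZ → (q_0, 11, BZ)
  ε-move, top B: go to q_0, push ε → (q_0, 11, Z)
  read 1, top Z: go to q_0, push BZ → (q_0, 1, BZ)
  ε-move, top B: go to q_0, push ε → (q_0, 1, Z)
  read 1, top Z: go to q_0, push BZ → (q_0, ε, BZ)
  ε-move, top B: go to q_0, push ε → (q_0, ε, Z)
All input consumed; M is in state q_0.

q_0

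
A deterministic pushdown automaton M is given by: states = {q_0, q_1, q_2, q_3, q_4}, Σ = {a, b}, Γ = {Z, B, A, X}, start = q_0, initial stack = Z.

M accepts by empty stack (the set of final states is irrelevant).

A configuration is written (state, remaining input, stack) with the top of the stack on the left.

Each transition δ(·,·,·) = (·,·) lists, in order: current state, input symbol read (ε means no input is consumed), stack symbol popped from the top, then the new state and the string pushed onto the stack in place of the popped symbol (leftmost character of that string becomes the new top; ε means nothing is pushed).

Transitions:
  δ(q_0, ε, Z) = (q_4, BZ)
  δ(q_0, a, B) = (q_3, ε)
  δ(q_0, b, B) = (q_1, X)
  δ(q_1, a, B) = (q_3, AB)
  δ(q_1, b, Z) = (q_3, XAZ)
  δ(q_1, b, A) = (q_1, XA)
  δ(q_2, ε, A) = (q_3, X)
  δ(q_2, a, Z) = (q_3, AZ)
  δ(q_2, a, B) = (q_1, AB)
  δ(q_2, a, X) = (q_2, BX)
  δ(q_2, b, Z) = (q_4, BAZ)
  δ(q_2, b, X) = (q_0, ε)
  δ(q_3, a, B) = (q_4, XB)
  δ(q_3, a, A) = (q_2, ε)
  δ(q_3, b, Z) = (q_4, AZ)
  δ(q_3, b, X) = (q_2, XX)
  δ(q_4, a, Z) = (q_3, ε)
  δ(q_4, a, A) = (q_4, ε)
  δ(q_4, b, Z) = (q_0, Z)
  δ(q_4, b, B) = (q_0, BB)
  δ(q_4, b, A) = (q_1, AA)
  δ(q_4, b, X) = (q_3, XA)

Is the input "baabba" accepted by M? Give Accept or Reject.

(q_0, baabba, Z)
  ε-move, top Z: go to q_4, push BZ → (q_4, baabba, BZ)
  read b, top B: go to q_0, push BB → (q_0, aabba, BBZ)
  read a, top B: go to q_3, push ε → (q_3, abba, BZ)
  read a, top B: go to q_4, push XB → (q_4, bba, XBZ)
  read b, top X: go to q_3, push XA → (q_3, ba, XABZ)
  read b, top X: go to q_2, push XX → (q_2, a, XXABZ)
  read a, top X: go to q_2, push BX → (q_2, ε, BXXABZ)
All input consumed; stack is BXXABZ, not empty, and no further ε-move applies.

Reject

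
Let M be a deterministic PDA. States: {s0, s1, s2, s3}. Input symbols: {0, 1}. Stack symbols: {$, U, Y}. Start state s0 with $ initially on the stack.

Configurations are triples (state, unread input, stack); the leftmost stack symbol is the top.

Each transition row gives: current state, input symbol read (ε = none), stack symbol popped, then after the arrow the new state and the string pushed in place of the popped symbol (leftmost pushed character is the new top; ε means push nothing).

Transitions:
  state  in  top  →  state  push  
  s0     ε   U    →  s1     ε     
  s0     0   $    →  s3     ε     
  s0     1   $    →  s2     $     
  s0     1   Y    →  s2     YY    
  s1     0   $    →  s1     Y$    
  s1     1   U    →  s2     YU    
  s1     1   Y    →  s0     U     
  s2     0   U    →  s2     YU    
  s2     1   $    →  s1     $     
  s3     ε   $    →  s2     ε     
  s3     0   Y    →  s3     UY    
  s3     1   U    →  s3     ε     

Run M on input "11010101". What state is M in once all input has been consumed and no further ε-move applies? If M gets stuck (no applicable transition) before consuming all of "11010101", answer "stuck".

(s0, 11010101, $)
  read 1, top $: go to s2, push $ → (s2, 1010101, $)
  read 1, top $: go to s1, push $ → (s1, 010101, $)
  read 0, top $: go to s1, push Y$ → (s1, 10101, Y$)
  read 1, top Y: go to s0, push U → (s0, 0101, U$)
  ε-move, top U: go to s1, push ε → (s1, 0101, $)
  read 0, top $: go to s1, push Y$ → (s1, 101, Y$)
  read 1, top Y: go to s0, push U → (s0, 01, U$)
  ε-move, top U: go to s1, push ε → (s1, 01, $)
  read 0, top $: go to s1, push Y$ → (s1, 1, Y$)
  read 1, top Y: go to s0, push U → (s0, ε, U$)
  ε-move, top U: go to s1, push ε → (s1, ε, $)
All input consumed; M is in state s1.

s1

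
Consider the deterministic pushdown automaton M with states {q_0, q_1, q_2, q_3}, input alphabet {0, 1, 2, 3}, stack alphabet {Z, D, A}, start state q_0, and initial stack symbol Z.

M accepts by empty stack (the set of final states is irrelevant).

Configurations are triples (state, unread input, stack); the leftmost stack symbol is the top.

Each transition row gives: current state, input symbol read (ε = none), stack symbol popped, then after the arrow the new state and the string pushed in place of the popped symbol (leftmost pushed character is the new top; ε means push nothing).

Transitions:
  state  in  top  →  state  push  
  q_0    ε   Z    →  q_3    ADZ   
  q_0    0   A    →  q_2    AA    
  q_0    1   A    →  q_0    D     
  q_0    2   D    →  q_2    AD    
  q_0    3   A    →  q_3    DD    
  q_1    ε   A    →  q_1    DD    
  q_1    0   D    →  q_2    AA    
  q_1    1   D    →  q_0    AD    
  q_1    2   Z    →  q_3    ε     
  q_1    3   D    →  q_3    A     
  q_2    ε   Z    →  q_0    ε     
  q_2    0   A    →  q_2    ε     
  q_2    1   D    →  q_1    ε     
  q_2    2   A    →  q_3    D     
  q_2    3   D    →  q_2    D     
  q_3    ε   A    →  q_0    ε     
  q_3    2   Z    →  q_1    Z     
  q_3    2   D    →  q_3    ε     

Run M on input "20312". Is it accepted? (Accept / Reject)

Accept

(q_0, 20312, Z)
  ε-move, top Z: go to q_3, push ADZ → (q_3, 20312, ADZ)
  ε-move, top A: go to q_0, push ε → (q_0, 20312, DZ)
  read 2, top D: go to q_2, push AD → (q_2, 0312, ADZ)
  read 0, top A: go to q_2, push ε → (q_2, 312, DZ)
  read 3, top D: go to q_2, push D → (q_2, 12, DZ)
  read 1, top D: go to q_1, push ε → (q_1, 2, Z)
  read 2, top Z: go to q_3, push ε → (q_3, ε, ε)
All input consumed and the stack is empty.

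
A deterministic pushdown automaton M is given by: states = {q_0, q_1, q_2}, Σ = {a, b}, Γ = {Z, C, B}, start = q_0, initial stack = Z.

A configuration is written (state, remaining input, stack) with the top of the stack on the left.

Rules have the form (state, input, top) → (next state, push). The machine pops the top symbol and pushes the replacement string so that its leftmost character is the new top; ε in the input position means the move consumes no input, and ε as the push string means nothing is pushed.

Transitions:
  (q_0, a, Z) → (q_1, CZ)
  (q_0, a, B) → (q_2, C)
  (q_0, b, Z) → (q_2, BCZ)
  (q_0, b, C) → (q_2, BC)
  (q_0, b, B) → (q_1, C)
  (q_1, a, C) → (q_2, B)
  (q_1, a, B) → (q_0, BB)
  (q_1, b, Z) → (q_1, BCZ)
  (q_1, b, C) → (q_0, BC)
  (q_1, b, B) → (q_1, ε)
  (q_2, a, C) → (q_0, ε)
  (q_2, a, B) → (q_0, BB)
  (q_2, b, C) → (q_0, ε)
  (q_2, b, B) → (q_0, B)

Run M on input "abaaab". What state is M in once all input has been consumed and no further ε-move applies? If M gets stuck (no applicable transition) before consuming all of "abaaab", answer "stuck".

(q_0, abaaab, Z)
  read a, top Z: go to q_1, push CZ → (q_1, baaab, CZ)
  read b, top C: go to q_0, push BC → (q_0, aaab, BCZ)
  read a, top B: go to q_2, push C → (q_2, aab, CCZ)
  read a, top C: go to q_0, push ε → (q_0, ab, CZ)
No transition for (q_0, a, top C); M blocks with input ab remaining.

stuck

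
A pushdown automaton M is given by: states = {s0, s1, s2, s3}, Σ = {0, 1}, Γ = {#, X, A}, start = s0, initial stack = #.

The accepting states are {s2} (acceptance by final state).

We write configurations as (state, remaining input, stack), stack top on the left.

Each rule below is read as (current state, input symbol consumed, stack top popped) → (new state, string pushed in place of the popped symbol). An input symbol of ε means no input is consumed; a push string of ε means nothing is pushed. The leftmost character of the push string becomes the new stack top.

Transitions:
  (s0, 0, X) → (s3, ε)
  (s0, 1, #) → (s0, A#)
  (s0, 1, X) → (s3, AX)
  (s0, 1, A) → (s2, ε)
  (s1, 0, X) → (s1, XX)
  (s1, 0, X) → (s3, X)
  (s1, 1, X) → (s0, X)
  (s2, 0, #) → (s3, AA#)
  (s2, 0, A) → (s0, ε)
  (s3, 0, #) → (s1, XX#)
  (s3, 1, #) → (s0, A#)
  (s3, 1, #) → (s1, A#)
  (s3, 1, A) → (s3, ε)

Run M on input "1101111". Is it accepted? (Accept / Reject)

Accept

One accepting computation: (s0, 1101111, #) ⊢ (s0, 101111, A#) ⊢ (s2, 01111, #) ⊢ (s3, 1111, AA#) ⊢ (s3, 111, A#) ⊢ (s3, 11, #) ⊢ (s0, 1, A#) ⊢ (s2, ε, #)
All input consumed and state s2 ∈ F.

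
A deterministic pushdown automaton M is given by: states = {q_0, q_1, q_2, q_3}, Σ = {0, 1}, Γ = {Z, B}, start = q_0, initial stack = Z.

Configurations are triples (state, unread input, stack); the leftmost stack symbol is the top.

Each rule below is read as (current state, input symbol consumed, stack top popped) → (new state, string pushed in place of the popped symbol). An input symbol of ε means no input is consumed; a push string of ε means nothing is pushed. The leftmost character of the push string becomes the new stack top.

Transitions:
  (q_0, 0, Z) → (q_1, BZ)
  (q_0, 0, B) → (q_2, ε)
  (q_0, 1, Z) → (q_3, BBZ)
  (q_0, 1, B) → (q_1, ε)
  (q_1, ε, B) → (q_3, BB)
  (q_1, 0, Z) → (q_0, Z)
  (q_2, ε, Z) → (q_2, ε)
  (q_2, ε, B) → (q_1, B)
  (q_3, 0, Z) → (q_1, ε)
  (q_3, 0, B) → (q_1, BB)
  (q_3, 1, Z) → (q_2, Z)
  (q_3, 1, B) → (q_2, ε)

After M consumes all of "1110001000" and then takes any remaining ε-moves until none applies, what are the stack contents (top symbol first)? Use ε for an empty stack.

(q_0, 1110001000, Z) ⊢ (q_3, 110001000, BBZ) ⊢ (q_2, 10001000, BZ) ⊢ (q_1, 10001000, BZ) ⊢ (q_3, 10001000, BBZ) ⊢ (q_2, 0001000, BZ) ⊢ (q_1, 0001000, BZ) ⊢ (q_3, 0001000, BBZ) ⊢ (q_1, 001000, BBBZ) ⊢ (q_3, 001000, BBBBZ) ⊢ (q_1, 01000, BBBBBZ) ⊢ (q_3, 01000, BBBBBBZ) ⊢ (q_1, 1000, BBBBBBBZ) ⊢ (q_3, 1000, BBBBBBBBZ) ⊢ (q_2, 000, BBBBBBBZ) ⊢ (q_1, 000, BBBBBBBZ) ⊢ (q_3, 000, BBBBBBBBZ) ⊢ (q_1, 00, BBBBBBBBBZ) ⊢ (q_3, 00, BBBBBBBBBBZ) ⊢ (q_1, 0, BBBBBBBBBBBZ) ⊢ (q_3, 0, BBBBBBBBBBBBZ) ⊢ (q_1, ε, BBBBBBBBBBBBBZ) ⊢ (q_3, ε, BBBBBBBBBBBBBBZ)
All input consumed in state q_3 with stack BBBBBBBBBBBBBBZ.

BBBBBBBBBBBBBBZ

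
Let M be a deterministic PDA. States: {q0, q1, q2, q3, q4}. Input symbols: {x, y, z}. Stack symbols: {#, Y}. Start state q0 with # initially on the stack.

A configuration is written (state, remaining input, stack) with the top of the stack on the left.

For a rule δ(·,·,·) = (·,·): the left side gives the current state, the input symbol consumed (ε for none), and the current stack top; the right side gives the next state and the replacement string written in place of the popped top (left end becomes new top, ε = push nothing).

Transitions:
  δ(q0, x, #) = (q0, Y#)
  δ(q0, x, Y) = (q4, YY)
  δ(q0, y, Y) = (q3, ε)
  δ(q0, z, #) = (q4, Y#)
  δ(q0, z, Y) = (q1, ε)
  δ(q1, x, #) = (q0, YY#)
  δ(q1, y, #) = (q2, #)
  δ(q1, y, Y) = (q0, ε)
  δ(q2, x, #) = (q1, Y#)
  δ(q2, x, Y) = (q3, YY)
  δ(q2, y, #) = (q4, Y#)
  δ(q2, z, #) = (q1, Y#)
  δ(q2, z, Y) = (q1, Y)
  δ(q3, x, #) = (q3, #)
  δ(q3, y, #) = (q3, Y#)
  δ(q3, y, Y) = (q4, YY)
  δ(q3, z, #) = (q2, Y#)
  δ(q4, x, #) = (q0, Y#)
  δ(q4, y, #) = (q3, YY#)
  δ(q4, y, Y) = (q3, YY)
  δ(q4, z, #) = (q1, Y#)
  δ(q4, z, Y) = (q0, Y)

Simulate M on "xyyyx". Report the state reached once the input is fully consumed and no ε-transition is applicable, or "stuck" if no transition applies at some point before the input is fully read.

stuck

(q0, xyyyx, #) ⊢ (q0, yyyx, Y#) ⊢ (q3, yyx, #) ⊢ (q3, yx, Y#) ⊢ (q4, x, YY#)
No transition for (q4, x, top Y); M blocks with input x remaining.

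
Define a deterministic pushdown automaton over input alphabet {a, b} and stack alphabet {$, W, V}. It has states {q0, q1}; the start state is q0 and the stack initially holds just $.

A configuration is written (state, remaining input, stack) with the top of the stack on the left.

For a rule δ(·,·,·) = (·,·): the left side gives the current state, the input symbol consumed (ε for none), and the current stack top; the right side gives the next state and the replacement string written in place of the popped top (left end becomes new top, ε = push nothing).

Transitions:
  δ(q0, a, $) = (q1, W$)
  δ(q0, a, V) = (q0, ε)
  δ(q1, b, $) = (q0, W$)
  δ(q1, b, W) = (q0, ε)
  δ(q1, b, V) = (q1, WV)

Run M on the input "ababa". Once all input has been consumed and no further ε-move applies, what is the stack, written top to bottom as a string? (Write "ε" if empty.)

(q0, ababa, $)
  read a, top $: go to q1, push W$ → (q1, baba, W$)
  read b, top W: go to q0, push ε → (q0, aba, $)
  read a, top $: go to q1, push W$ → (q1, ba, W$)
  read b, top W: go to q0, push ε → (q0, a, $)
  read a, top $: go to q1, push W$ → (q1, ε, W$)
All input consumed in state q1 with stack W$.

W$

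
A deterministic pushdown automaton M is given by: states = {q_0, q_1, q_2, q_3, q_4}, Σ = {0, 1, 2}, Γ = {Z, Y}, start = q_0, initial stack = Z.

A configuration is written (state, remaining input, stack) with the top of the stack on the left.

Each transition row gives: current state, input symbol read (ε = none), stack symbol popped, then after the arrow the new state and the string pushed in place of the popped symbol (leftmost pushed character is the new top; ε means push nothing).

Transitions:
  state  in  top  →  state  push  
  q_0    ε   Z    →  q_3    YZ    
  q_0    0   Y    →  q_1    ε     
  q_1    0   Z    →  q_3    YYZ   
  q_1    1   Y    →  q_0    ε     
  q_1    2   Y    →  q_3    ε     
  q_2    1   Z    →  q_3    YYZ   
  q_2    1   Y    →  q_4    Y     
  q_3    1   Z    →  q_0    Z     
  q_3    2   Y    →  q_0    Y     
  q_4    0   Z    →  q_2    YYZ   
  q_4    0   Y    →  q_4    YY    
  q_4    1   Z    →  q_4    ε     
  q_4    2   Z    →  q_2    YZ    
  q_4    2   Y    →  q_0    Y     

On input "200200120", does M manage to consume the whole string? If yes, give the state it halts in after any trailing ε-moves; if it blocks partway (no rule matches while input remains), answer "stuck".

(q_0, 200200120, Z)
  ε-move, top Z: go to q_3, push YZ → (q_3, 200200120, YZ)
  read 2, top Y: go to q_0, push Y → (q_0, 00200120, YZ)
  read 0, top Y: go to q_1, push ε → (q_1, 0200120, Z)
  read 0, top Z: go to q_3, push YYZ → (q_3, 200120, YYZ)
  read 2, top Y: go to q_0, push Y → (q_0, 00120, YYZ)
  read 0, top Y: go to q_1, push ε → (q_1, 0120, YZ)
No transition for (q_1, 0, top Y); M blocks with input 0120 remaining.

stuck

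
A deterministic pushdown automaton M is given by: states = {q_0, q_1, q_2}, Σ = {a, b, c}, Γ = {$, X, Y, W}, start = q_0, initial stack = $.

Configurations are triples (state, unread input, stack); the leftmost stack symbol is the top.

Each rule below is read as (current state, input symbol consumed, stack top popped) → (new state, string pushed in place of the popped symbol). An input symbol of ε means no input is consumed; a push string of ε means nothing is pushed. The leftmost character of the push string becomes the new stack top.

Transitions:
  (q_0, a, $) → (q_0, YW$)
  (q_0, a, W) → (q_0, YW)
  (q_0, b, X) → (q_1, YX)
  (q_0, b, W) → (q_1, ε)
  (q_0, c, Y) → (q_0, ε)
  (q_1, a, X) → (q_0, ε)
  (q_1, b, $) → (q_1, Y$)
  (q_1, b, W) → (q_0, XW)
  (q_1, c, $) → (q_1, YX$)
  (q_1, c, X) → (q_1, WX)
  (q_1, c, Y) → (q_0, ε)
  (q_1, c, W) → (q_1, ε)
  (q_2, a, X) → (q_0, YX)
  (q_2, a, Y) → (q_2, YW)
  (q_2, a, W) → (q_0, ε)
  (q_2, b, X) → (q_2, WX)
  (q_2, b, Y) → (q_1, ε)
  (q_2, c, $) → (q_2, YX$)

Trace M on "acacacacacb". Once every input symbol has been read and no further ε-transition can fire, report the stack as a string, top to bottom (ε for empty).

$

(q_0, acacacacacb, $)
  read a, top $: go to q_0, push YW$ → (q_0, cacacacacb, YW$)
  read c, top Y: go to q_0, push ε → (q_0, acacacacb, W$)
  read a, top W: go to q_0, push YW → (q_0, cacacacb, YW$)
  read c, top Y: go to q_0, push ε → (q_0, acacacb, W$)
  read a, top W: go to q_0, push YW → (q_0, cacacb, YW$)
  read c, top Y: go to q_0, push ε → (q_0, acacb, W$)
  read a, top W: go to q_0, push YW → (q_0, cacb, YW$)
  read c, top Y: go to q_0, push ε → (q_0, acb, W$)
  read a, top W: go to q_0, push YW → (q_0, cb, YW$)
  read c, top Y: go to q_0, push ε → (q_0, b, W$)
  read b, top W: go to q_1, push ε → (q_1, ε, $)
All input consumed in state q_1 with stack $.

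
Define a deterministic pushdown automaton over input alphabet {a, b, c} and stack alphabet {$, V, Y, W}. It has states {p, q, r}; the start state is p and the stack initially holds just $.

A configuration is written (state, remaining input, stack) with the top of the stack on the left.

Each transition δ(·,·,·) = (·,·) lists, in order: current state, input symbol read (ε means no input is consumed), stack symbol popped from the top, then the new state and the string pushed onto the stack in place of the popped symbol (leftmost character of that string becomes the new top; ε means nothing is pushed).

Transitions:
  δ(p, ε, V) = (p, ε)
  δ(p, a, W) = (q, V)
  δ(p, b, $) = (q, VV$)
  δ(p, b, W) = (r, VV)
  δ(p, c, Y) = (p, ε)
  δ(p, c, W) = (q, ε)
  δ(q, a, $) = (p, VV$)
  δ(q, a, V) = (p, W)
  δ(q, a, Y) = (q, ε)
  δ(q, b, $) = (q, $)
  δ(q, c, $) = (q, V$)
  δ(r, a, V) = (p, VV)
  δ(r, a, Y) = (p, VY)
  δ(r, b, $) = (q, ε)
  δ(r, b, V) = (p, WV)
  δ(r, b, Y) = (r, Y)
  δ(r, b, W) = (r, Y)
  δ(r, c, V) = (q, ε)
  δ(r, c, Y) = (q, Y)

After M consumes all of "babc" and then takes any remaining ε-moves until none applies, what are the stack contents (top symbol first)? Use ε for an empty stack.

(p, babc, $) ⊢ (q, abc, VV$) ⊢ (p, bc, WV$) ⊢ (r, c, VVV$) ⊢ (q, ε, VV$)
All input consumed in state q with stack VV$.

VV$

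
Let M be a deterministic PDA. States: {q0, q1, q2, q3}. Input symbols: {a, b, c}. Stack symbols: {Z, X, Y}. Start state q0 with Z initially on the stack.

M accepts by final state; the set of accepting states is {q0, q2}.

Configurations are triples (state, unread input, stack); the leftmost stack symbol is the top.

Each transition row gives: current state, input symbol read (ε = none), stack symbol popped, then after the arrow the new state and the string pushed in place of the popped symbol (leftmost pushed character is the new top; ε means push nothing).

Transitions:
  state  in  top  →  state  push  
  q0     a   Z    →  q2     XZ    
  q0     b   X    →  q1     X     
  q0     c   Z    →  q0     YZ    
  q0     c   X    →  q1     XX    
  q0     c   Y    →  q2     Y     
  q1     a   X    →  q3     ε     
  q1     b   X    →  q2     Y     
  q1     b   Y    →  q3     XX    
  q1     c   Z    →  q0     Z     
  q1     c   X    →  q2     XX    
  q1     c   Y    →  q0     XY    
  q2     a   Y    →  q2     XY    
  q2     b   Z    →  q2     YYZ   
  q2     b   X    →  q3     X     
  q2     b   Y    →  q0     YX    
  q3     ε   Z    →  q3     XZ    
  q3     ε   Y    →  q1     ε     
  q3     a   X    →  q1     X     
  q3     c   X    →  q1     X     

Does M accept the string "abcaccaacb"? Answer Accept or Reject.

(q0, abcaccaacb, Z) ⊢ (q2, bcaccaacb, XZ) ⊢ (q3, caccaacb, XZ) ⊢ (q1, accaacb, XZ) ⊢ (q3, ccaacb, Z) ⊢ (q3, ccaacb, XZ) ⊢ (q1, caacb, XZ) ⊢ (q2, aacb, XXZ)
No transition applies at (q2, aacb, XXZ); input not fully consumed.

Reject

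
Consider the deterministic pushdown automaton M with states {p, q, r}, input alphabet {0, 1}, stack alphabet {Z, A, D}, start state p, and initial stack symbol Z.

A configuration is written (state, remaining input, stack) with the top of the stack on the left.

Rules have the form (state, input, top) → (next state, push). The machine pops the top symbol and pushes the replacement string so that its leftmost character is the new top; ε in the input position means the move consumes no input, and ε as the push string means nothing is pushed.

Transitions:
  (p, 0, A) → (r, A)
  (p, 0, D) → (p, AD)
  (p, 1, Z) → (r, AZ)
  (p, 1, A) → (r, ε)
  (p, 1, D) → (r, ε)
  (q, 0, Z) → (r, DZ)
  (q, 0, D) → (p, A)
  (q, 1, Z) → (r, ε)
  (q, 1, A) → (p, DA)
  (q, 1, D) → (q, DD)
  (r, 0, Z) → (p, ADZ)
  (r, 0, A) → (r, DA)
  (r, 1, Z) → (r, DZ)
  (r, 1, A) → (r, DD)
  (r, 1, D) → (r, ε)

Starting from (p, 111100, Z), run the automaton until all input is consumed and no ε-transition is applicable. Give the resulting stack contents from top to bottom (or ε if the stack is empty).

ADZ

(p, 111100, Z) ⊢ (r, 11100, AZ) ⊢ (r, 1100, DDZ) ⊢ (r, 100, DZ) ⊢ (r, 00, Z) ⊢ (p, 0, ADZ) ⊢ (r, ε, ADZ)
All input consumed in state r with stack ADZ.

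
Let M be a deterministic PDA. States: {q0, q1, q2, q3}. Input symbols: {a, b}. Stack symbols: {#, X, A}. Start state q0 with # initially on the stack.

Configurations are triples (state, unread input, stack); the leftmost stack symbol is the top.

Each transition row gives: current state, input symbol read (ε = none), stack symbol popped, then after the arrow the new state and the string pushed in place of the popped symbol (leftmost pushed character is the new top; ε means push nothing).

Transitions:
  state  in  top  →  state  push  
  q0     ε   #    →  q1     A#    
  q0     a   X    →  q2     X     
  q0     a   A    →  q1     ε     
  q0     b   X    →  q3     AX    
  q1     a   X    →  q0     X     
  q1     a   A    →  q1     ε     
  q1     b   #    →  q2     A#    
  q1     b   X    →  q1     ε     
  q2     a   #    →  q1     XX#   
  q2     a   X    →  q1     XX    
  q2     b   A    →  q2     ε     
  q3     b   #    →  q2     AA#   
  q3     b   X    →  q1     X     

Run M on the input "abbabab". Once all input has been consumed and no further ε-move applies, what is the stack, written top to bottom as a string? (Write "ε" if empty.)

(q0, abbabab, #)
  ε-move, top #: go to q1, push A# → (q1, abbabab, A#)
  read a, top A: go to q1, push ε → (q1, bbabab, #)
  read b, top #: go to q2, push A# → (q2, babab, A#)
  read b, top A: go to q2, push ε → (q2, abab, #)
  read a, top #: go to q1, push XX# → (q1, bab, XX#)
  read b, top X: go to q1, push ε → (q1, ab, X#)
  read a, top X: go to q0, push X → (q0, b, X#)
  read b, top X: go to q3, push AX → (q3, ε, AX#)
All input consumed in state q3 with stack AX#.

AX#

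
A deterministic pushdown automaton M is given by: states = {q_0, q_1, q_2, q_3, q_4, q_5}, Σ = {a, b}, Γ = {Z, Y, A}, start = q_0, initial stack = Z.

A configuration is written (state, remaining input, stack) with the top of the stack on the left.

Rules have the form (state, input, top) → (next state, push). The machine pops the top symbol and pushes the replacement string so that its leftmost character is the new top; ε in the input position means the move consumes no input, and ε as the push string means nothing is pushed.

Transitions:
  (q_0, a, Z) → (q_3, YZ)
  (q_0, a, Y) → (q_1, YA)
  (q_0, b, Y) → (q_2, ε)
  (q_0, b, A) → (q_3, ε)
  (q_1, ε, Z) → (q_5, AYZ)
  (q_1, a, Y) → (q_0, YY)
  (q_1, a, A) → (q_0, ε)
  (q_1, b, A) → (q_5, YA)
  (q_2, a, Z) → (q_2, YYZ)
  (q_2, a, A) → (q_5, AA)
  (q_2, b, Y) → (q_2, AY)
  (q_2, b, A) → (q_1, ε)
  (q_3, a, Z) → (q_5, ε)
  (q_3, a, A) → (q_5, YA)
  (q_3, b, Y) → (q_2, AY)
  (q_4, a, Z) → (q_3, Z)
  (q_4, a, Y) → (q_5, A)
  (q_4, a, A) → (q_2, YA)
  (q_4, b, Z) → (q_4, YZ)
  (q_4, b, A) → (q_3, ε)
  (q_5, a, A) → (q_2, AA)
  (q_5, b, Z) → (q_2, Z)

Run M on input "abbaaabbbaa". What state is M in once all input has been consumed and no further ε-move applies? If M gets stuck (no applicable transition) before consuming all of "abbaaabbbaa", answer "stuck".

(q_0, abbaaabbbaa, Z)
  read a, top Z: go to q_3, push YZ → (q_3, bbaaabbbaa, YZ)
  read b, top Y: go to q_2, push AY → (q_2, baaabbbaa, AYZ)
  read b, top A: go to q_1, push ε → (q_1, aaabbbaa, YZ)
  read a, top Y: go to q_0, push YY → (q_0, aabbbaa, YYZ)
  read a, top Y: go to q_1, push YA → (q_1, abbbaa, YAYZ)
  read a, top Y: go to q_0, push YY → (q_0, bbbaa, YYAYZ)
  read b, top Y: go to q_2, push ε → (q_2, bbaa, YAYZ)
  read b, top Y: go to q_2, push AY → (q_2, baa, AYAYZ)
  read b, top A: go to q_1, push ε → (q_1, aa, YAYZ)
  read a, top Y: go to q_0, push YY → (q_0, a, YYAYZ)
  read a, top Y: go to q_1, push YA → (q_1, ε, YAYAYZ)
All input consumed; M is in state q_1.

q_1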